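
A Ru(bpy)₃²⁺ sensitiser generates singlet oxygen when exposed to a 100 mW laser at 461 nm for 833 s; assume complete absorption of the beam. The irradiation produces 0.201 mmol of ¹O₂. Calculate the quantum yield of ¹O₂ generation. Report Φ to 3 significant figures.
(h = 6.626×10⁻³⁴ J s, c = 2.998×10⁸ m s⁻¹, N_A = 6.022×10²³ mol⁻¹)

Product: 0.201 mmol = 2.01×10⁻⁴ mol.
Photon energy at 461 nm: hc/λ = (6.626×10⁻³⁴)(2.998×10⁸)/(461×10⁻⁹) = 4.309×10⁻¹⁹ J.
Energy delivered: (100 mW)(833 s) = 83.30 J.
Photons incident: 83.30 / 4.309×10⁻¹⁹ = 1.933×10²⁰, i.e. 1.933×10²⁰/6.022×10²³ = 3.210×10⁻⁴ mol.
Φ = 2.01×10⁻⁴ mol / 3.210×10⁻⁴ mol photons = 0.626.

Φ = 0.626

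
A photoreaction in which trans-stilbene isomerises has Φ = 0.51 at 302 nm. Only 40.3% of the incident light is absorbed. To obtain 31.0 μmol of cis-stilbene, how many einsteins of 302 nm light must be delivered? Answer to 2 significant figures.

1.5e-4 einstein

Product: 31.0 μmol = 3.10e-5 mol.
Photons that must be absorbed: 3.10e-5 / 0.51 = 6.078e-5 mol.
Incident photons needed: 6.078e-5 / 0.403 = 1.508e-4 mol.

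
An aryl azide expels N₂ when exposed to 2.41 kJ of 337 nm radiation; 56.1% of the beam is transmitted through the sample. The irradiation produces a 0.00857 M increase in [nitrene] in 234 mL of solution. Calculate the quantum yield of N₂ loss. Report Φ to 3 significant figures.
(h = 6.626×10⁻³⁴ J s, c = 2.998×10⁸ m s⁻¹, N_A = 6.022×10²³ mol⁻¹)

Product: (0.00857 M)(0.234 L) = 0.002005 mol.
Photon energy at 337 nm: hc/λ = (6.626×10⁻³⁴)(2.998×10⁸)/(337×10⁻⁹) = 5.895×10⁻¹⁹ J.
Incident energy: 2.41 kJ = 2410 J.
Photons incident: 2410 / 5.895×10⁻¹⁹ = 4.088×10²¹, i.e. 4.088×10²¹/6.022×10²³ = 0.006788 mol.
Fraction absorbed: 1 − 56.1/100 = 0.4390.
Photons absorbed: 0.4390 × 0.006788 = 0.002980 mol.
Φ = 0.002005 mol / 0.002980 mol photons = 0.673.

Φ = 0.673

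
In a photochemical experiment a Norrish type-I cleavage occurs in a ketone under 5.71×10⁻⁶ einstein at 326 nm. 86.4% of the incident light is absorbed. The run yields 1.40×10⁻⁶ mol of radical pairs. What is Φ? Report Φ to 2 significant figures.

Φ = 0.28

Photons absorbed: 0.864 × 5.71×10⁻⁶ = 4.933×10⁻⁶ mol.
Φ = 1.40×10⁻⁶ mol / 4.933×10⁻⁶ mol photons = 0.28.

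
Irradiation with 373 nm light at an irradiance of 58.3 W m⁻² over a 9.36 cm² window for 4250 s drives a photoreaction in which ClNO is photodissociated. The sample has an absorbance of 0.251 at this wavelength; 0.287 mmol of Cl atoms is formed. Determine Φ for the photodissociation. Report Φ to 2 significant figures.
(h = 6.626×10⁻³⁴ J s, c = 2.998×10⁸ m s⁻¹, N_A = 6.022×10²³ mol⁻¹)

Product: 0.287 mmol = 2.87×10⁻⁴ mol.
Photon energy at 373 nm: hc/λ = (6.626×10⁻³⁴)(2.998×10⁸)/(373×10⁻⁹) = 5.326×10⁻¹⁹ J.
Energy delivered: (58.3 W m⁻²)(9.36×10⁻⁴ m²)(4250 s) = 231.9 J.
Photons incident: 231.9 / 5.326×10⁻¹⁹ = 4.354×10²⁰, i.e. 4.354×10²⁰/6.022×10²³ = 7.230×10⁻⁴ mol.
Fraction absorbed: 1 − 10^(−0.251) = 0.4390.
Photons absorbed: 0.4390 × 7.230×10⁻⁴ = 3.174×10⁻⁴ mol.
Φ = 2.87×10⁻⁴ mol / 3.174×10⁻⁴ mol photons = 0.90.

Φ = 0.90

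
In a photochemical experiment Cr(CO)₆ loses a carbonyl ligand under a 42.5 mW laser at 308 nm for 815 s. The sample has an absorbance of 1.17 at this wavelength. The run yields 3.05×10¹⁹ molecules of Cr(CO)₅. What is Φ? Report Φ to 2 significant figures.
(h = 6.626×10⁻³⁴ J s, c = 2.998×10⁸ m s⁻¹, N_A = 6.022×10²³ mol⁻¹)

Φ = 0.61

Product: 3.05×10¹⁹ / 6.022×10²³ = 5.065×10⁻⁵ mol.
Photon energy at 308 nm: hc/λ = (6.626×10⁻³⁴)(2.998×10⁸)/(308×10⁻⁹) = 6.450×10⁻¹⁹ J.
Energy delivered: (42.5 mW)(815 s) = 34.64 J.
Photons incident: 34.64 / 6.450×10⁻¹⁹ = 5.371×10¹⁹, i.e. 5.371×10¹⁹/6.022×10²³ = 8.919×10⁻⁵ mol.
Fraction absorbed: 1 − 10^(−1.17) = 0.9324.
Photons absorbed: 0.9324 × 8.919×10⁻⁵ = 8.316×10⁻⁵ mol.
Φ = 5.065×10⁻⁵ mol / 8.316×10⁻⁵ mol photons = 0.61.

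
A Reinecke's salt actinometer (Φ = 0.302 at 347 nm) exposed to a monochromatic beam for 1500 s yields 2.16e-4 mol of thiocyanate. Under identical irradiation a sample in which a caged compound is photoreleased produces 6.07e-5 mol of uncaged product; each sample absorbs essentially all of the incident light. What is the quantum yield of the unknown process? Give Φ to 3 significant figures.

Photons absorbed by the actinometer: 2.16e-4 / 0.302 = 7.152e-4 mol.
Φ(unknown) = 6.07e-5 / 7.152e-4 = 0.0849.

Φ = 0.0849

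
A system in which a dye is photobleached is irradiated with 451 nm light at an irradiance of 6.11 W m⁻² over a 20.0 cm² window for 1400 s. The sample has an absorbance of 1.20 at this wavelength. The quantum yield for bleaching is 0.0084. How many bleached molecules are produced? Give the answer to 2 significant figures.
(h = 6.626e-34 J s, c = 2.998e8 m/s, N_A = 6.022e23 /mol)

Photon energy at 451 nm: hc/λ = (6.626e-34)(2.998e8)/(451e-9) = 4.405e-19 J.
Energy delivered: (6.11 W m⁻²)(20.0e-4 m²)(1400 s) = 17.11 J.
Photons incident: 17.11 / 4.405e-19 = 3.884e19, i.e. 3.884e19/6.022e23 = 6.450e-5 mol.
Fraction absorbed: 1 − 10^(−1.20) = 0.9369.
Photons absorbed: 0.9369 × 6.450e-5 = 6.043e-5 mol.
Product: Φ × n_abs = 0.0084 × 6.043e-5 = 5.076e-7 mol.
As a count: 5.076e-7 × 6.022e23 = 3.1e17.

3.1e17 bleached molecules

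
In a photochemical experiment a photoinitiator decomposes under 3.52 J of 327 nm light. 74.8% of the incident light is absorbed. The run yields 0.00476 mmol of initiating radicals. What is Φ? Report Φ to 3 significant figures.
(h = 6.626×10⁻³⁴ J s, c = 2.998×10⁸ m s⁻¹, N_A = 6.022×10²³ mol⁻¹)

Φ = 0.661

Product: 0.00476 mmol = 4.76×10⁻⁶ mol.
Photon energy at 327 nm: hc/λ = (6.626×10⁻³⁴)(2.998×10⁸)/(327×10⁻⁹) = 6.075×10⁻¹⁹ J.
Photons incident: 3.52 / 6.075×10⁻¹⁹ = 5.794×10¹⁸, i.e. 5.794×10¹⁸/6.022×10²³ = 9.621×10⁻⁶ mol.
Photons absorbed: 0.748 × 9.621×10⁻⁶ = 7.197×10⁻⁶ mol.
Φ = 4.76×10⁻⁶ mol / 7.197×10⁻⁶ mol photons = 0.661.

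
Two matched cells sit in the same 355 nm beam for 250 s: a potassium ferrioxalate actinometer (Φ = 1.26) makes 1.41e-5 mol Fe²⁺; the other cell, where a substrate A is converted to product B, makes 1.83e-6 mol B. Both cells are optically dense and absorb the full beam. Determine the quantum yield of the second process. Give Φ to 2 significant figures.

Photons absorbed by the actinometer: 1.41e-5 / 1.26 = 1.119e-5 mol.
Φ(unknown) = 1.83e-6 / 1.119e-5 = 0.16.

Φ = 0.16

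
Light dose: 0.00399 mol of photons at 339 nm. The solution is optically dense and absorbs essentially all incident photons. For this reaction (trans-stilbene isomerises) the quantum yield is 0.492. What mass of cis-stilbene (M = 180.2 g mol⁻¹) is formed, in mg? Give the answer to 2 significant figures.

350 mg

Product: Φ × n_abs = 0.492 × 0.00399 = 0.001963 mol.
Mass: 0.001963 × 180.2 = 0.3537 g = 350 mg.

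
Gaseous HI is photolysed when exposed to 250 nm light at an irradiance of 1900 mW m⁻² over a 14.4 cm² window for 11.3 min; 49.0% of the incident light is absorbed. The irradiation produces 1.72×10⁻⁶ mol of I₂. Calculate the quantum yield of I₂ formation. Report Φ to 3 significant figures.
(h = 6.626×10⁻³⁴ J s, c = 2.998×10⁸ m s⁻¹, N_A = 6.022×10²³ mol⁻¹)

Φ = 0.905

Photon energy at 250 nm: hc/λ = (6.626×10⁻³⁴)(2.998×10⁸)/(250×10⁻⁹) = 7.946×10⁻¹⁹ J.
Energy delivered: (1900 mW m⁻²)(14.4×10⁻⁴ m²)(678 s) = 1.855 J.
Photons incident: 1.855 / 7.946×10⁻¹⁹ = 2.335×10¹⁸, i.e. 2.335×10¹⁸/6.022×10²³ = 3.877×10⁻⁶ mol.
Photons absorbed: 0.490 × 3.877×10⁻⁶ = 1.900×10⁻⁶ mol.
Φ = 1.72×10⁻⁶ mol / 1.900×10⁻⁶ mol photons = 0.905.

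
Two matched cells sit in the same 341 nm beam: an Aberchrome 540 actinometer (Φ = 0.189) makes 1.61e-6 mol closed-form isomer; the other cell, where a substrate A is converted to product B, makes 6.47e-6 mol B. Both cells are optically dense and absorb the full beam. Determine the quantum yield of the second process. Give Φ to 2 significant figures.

Φ = 0.76

Photons absorbed by the actinometer: 1.61e-6 / 0.189 = 8.519e-6 mol.
Φ(unknown) = 6.47e-6 / 8.519e-6 = 0.76.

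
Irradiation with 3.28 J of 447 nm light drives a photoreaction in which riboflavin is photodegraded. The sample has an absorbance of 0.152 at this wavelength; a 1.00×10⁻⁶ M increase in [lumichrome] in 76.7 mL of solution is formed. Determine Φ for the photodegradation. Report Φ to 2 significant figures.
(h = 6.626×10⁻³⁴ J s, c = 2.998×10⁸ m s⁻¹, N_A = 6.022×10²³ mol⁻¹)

Φ = 0.021

Product: (1.00×10⁻⁶ M)(0.0767 L) = 7.670×10⁻⁸ mol.
Photon energy at 447 nm: hc/λ = (6.626×10⁻³⁴)(2.998×10⁸)/(447×10⁻⁹) = 4.444×10⁻¹⁹ J.
Photons incident: 3.28 / 4.444×10⁻¹⁹ = 7.381×10¹⁸, i.e. 7.381×10¹⁸/6.022×10²³ = 1.226×10⁻⁵ mol.
Fraction absorbed: 1 − 10^(−0.152) = 0.2953.
Photons absorbed: 0.2953 × 1.226×10⁻⁵ = 3.620×10⁻⁶ mol.
Φ = 7.670×10⁻⁸ mol / 3.620×10⁻⁶ mol photons = 0.021.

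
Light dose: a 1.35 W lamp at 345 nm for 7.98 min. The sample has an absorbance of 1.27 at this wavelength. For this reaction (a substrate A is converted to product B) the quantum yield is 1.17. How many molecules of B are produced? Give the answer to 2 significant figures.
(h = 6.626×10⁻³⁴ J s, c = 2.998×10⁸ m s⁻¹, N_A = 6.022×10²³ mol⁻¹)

1.2×10²¹ molecules

Photon energy at 345 nm: hc/λ = (6.626×10⁻³⁴)(2.998×10⁸)/(345×10⁻⁹) = 5.758×10⁻¹⁹ J.
Energy delivered: (1.35 W)(478.8 s) = 646.4 J.
Photons incident: 646.4 / 5.758×10⁻¹⁹ = 1.123×10²¹, i.e. 1.123×10²¹/6.022×10²³ = 0.001865 mol.
Fraction absorbed: 1 − 10^(−1.27) = 0.9463.
Photons absorbed: 0.9463 × 0.001865 = 0.001765 mol.
Product: Φ × n_abs = 1.17 × 0.001765 = 0.002065 mol.
As a count: 0.002065 × 6.022×10²³ = 1.2×10²¹.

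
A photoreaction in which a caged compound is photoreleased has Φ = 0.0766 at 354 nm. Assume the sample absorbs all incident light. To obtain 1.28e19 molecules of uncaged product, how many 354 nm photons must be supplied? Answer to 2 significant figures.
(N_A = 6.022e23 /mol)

1.7e20 photons

Product: 1.28e19 / 6.022e23 = 2.126e-5 mol.
Photons that must be absorbed: 2.126e-5 / 0.0766 = 2.775e-4 mol.
Photon count: 2.775e-4 × 6.022e23 = 1.7e20.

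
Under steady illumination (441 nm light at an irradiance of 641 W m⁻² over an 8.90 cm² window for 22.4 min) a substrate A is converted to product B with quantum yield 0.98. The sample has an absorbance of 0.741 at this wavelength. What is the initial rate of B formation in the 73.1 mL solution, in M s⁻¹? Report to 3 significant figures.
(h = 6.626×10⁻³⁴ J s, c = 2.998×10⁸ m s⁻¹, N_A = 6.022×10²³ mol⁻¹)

Photon energy at 441 nm: hc/λ = (6.626×10⁻³⁴)(2.998×10⁸)/(441×10⁻⁹) = 4.504×10⁻¹⁹ J.
Energy delivered: (641 W m⁻²)(8.90×10⁻⁴ m²)(1344 s) = 766.7 J.
Photons incident: 766.7 / 4.504×10⁻¹⁹ = 1.702×10²¹, i.e. 1.702×10²¹/6.022×10²³ = 0.002826 mol.
Fraction absorbed: 1 − 10^(−0.741) = 0.8184.
Photons absorbed: 0.8184 × 0.002826 = 0.002313 mol.
Product formed: 0.98 × 0.002313 = 0.002267 mol.
Rate: 0.002267 mol / (1344 s × 0.0731 L) = 2.31×10⁻⁵ M s⁻¹.

2.31×10⁻⁵ M s⁻¹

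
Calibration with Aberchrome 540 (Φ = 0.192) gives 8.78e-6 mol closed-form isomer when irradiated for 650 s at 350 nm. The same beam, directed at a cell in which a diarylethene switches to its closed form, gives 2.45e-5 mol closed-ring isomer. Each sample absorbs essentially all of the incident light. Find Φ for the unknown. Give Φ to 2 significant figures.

Φ = 0.54

Photons absorbed by the actinometer: 8.78e-6 / 0.192 = 4.573e-5 mol.
Φ(unknown) = 2.45e-5 / 4.573e-5 = 0.54.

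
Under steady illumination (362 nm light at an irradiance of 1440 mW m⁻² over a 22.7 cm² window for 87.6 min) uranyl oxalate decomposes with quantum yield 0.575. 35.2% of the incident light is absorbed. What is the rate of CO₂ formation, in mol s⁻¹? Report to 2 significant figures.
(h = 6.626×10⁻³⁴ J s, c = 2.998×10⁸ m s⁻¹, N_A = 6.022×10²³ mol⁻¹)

Photon energy at 362 nm: hc/λ = (6.626×10⁻³⁴)(2.998×10⁸)/(362×10⁻⁹) = 5.487×10⁻¹⁹ J.
Energy delivered: (1440 mW m⁻²)(22.7×10⁻⁴ m²)(5256 s) = 17.18 J.
Photons incident: 17.18 / 5.487×10⁻¹⁹ = 3.131×10¹⁹, i.e. 3.131×10¹⁹/6.022×10²³ = 5.199×10⁻⁵ mol.
Photons absorbed: 0.352 × 5.199×10⁻⁵ = 1.830×10⁻⁵ mol.
Product formed: 0.575 × 1.830×10⁻⁵ = 1.052×10⁻⁵ mol.
Rate: 1.052×10⁻⁵ / 5256 s = 2.0×10⁻⁹ mol s⁻¹.

2.0×10⁻⁹ mol s⁻¹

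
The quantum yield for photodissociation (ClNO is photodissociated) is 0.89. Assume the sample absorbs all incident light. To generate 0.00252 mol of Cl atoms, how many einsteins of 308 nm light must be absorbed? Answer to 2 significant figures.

0.0028 einstein

Photons that must be absorbed: 0.00252 / 0.89 = 0.002831 mol.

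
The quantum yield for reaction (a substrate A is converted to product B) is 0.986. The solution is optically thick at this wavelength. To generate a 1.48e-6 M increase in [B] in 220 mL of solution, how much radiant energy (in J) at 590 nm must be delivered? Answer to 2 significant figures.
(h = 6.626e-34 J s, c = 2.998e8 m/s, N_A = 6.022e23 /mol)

Product: (1.48e-6 M)(0.22 L) = 3.256e-7 mol.
Photons that must be absorbed: 3.256e-7 / 0.986 = 3.302e-7 mol.
Photon energy: hc/λ = 3.367e-19 J; per mole, 2.028e5 J mol⁻¹.
Energy required: 3.302e-7 × 2.028e5 = 0.067 J.

0.067 J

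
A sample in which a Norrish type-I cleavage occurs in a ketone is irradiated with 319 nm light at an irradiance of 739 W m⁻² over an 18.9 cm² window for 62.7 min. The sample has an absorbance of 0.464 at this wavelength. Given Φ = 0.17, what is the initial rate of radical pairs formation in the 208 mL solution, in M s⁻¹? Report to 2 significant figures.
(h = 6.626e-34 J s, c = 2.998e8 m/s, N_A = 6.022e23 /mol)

Photon energy at 319 nm: hc/λ = (6.626e-34)(2.998e8)/(319e-9) = 6.227e-19 J.
Energy delivered: (739 W m⁻²)(18.9e-4 m²)(3762 s) = 5254 J.
Photons incident: 5254 / 6.227e-19 = 8.437e21, i.e. 8.437e21/6.022e23 = 0.01401 mol.
Fraction absorbed: 1 − 10^(−0.464) = 0.6564.
Photons absorbed: 0.6564 × 0.01401 = 0.009196 mol.
Product formed: 0.17 × 0.009196 = 0.001563 mol.
Rate: 0.001563 mol / (3762 s × 0.208 L) = 2.0e-6 M s⁻¹.

2.0e-6 M s⁻¹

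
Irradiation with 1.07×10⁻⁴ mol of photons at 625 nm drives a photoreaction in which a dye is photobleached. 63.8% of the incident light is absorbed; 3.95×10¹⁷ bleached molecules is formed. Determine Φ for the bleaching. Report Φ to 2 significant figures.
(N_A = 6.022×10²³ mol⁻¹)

Product: 3.95×10¹⁷ / 6.022×10²³ = 6.559×10⁻⁷ mol.
Photons absorbed: 0.638 × 1.07×10⁻⁴ = 6.827×10⁻⁵ mol.
Φ = 6.559×10⁻⁷ mol / 6.827×10⁻⁵ mol photons = 0.0096.

Φ = 0.0096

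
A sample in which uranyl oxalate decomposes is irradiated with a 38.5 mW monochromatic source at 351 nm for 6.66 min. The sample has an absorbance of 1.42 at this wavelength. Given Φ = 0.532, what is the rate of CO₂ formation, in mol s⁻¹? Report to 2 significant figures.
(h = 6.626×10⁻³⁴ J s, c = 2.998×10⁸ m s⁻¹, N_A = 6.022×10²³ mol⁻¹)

5.8×10⁻⁸ mol s⁻¹

Photon energy at 351 nm: hc/λ = (6.626×10⁻³⁴)(2.998×10⁸)/(351×10⁻⁹) = 5.659×10⁻¹⁹ J.
Energy delivered: (38.5 mW)(399.6 s) = 15.38 J.
Photons incident: 15.38 / 5.659×10⁻¹⁹ = 2.718×10¹⁹, i.e. 2.718×10¹⁹/6.022×10²³ = 4.513×10⁻⁵ mol.
Fraction absorbed: 1 − 10^(−1.42) = 0.9620.
Photons absorbed: 0.9620 × 4.513×10⁻⁵ = 4.342×10⁻⁵ mol.
Product formed: 0.532 × 4.342×10⁻⁵ = 2.310×10⁻⁵ mol.
Rate: 2.310×10⁻⁵ / 399.6 s = 5.8×10⁻⁸ mol s⁻¹.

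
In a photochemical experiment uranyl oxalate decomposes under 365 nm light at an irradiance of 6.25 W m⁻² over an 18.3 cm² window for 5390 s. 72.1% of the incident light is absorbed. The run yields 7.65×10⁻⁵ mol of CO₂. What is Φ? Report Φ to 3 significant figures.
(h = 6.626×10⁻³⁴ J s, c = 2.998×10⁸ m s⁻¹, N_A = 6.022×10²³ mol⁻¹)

Φ = 0.564

Photon energy at 365 nm: hc/λ = (6.626×10⁻³⁴)(2.998×10⁸)/(365×10⁻⁹) = 5.442×10⁻¹⁹ J.
Energy delivered: (6.25 W m⁻²)(18.3×10⁻⁴ m²)(5390 s) = 61.65 J.
Photons incident: 61.65 / 5.442×10⁻¹⁹ = 1.133×10²⁰, i.e. 1.133×10²⁰/6.022×10²³ = 1.881×10⁻⁴ mol.
Photons absorbed: 0.721 × 1.881×10⁻⁴ = 1.356×10⁻⁴ mol.
Φ = 7.65×10⁻⁵ mol / 1.356×10⁻⁴ mol photons = 0.564.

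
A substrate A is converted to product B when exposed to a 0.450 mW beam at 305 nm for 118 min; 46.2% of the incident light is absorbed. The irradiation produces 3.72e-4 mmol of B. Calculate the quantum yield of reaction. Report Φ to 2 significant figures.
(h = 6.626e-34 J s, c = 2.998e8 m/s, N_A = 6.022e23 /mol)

Φ = 0.099

Product: 3.72e-4 mmol = 3.72e-7 mol.
Photon energy at 305 nm: hc/λ = (6.626e-34)(2.998e8)/(305e-9) = 6.513e-19 J.
Energy delivered: (0.450 mW)(7080 s) = 3.186 J.
Photons incident: 3.186 / 6.513e-19 = 4.892e18, i.e. 4.892e18/6.022e23 = 8.124e-6 mol.
Photons absorbed: 0.462 × 8.124e-6 = 3.753e-6 mol.
Φ = 3.72e-7 mol / 3.753e-6 mol photons = 0.099.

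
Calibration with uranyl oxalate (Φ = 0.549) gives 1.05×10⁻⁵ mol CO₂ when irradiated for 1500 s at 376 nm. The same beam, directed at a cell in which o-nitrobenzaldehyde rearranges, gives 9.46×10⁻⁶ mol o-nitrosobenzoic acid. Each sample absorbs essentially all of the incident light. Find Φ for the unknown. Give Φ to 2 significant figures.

Photons absorbed by the actinometer: 1.05×10⁻⁵ / 0.549 = 1.913×10⁻⁵ mol.
Φ(unknown) = 9.46×10⁻⁶ / 1.913×10⁻⁵ = 0.49.

Φ = 0.49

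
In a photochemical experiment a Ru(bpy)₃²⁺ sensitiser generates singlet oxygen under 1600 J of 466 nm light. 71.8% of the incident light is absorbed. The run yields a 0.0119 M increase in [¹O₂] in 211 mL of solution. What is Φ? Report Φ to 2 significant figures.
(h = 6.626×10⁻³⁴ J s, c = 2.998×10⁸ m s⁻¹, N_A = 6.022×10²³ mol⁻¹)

Product: (0.0119 M)(0.211 L) = 0.002511 mol.
Photon energy at 466 nm: hc/λ = (6.626×10⁻³⁴)(2.998×10⁸)/(466×10⁻⁹) = 4.263×10⁻¹⁹ J.
Photons incident: 1600 / 4.263×10⁻¹⁹ = 3.753×10²¹, i.e. 3.753×10²¹/6.022×10²³ = 0.006232 mol.
Photons absorbed: 0.718 × 0.006232 = 0.004475 mol.
Φ = 0.002511 mol / 0.004475 mol photons = 0.56.

Φ = 0.56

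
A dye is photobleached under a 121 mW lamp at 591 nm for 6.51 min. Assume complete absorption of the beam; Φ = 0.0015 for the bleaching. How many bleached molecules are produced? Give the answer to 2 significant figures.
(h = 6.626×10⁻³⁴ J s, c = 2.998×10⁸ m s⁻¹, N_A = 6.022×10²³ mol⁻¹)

2.1×10¹⁷ bleached molecules

Photon energy at 591 nm: hc/λ = (6.626×10⁻³⁴)(2.998×10⁸)/(591×10⁻⁹) = 3.361×10⁻¹⁹ J.
Energy delivered: (121 mW)(390.6 s) = 47.26 J.
Photons incident: 47.26 / 3.361×10⁻¹⁹ = 1.406×10²⁰, i.e. 1.406×10²⁰/6.022×10²³ = 2.335×10⁻⁴ mol.
Product: Φ × n_abs = 0.0015 × 2.335×10⁻⁴ = 3.503×10⁻⁷ mol.
As a count: 3.503×10⁻⁷ × 6.022×10²³ = 2.1×10¹⁷.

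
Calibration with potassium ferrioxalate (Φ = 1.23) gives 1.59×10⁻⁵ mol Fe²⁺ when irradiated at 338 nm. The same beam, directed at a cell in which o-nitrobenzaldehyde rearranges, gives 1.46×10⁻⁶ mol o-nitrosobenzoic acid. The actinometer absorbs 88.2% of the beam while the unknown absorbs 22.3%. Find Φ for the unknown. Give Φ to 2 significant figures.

Φ = 0.45

Photons absorbed by the actinometer: 1.59×10⁻⁵ / 1.23 = 1.293×10⁻⁵ mol.
Incident flux: 1.293×10⁻⁵ / 0.882 = 1.466×10⁻⁵ einstein.
Absorbed by unknown: 0.223 × 1.466×10⁻⁵ = 3.269×10⁻⁶ mol.
Φ(unknown) = 1.46×10⁻⁶ / 3.269×10⁻⁶ = 0.45.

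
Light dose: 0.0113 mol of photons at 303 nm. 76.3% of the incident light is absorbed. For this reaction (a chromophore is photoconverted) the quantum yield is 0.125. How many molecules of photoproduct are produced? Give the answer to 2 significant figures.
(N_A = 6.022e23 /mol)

Photons absorbed: 0.763 × 0.0113 = 0.008622 mol.
Product: Φ × n_abs = 0.125 × 0.008622 = 0.001078 mol.
As a count: 0.001078 × 6.022e23 = 6.5e20.

6.5e20 molecules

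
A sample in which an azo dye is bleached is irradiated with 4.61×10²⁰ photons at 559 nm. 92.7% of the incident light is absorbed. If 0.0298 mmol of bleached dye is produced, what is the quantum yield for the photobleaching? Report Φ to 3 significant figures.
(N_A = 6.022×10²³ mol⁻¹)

Product: 0.0298 mmol = 2.98×10⁻⁵ mol.
Moles of photons: 4.61×10²⁰ / 6.022×10²³ = 7.655×10⁻⁴ mol.
Photons absorbed: 0.927 × 7.655×10⁻⁴ = 7.096×10⁻⁴ mol.
Φ = 2.98×10⁻⁵ mol / 7.096×10⁻⁴ mol photons = 0.0420.

Φ = 0.0420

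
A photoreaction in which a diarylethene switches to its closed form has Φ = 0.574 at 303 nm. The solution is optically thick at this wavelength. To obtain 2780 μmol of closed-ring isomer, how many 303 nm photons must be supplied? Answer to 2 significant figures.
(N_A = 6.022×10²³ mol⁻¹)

2.9×10²¹ photons

Product: 2780 μmol = 0.00278 mol.
Photons that must be absorbed: 0.00278 / 0.574 = 0.004843 mol.
Photon count: 0.004843 × 6.022×10²³ = 2.9×10²¹.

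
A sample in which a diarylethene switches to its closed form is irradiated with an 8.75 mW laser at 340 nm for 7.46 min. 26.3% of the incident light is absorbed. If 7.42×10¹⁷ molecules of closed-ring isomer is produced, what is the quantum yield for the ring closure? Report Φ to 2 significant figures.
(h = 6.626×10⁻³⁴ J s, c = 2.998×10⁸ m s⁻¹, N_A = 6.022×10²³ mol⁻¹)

Φ = 0.42

Product: 7.42×10¹⁷ / 6.022×10²³ = 1.232×10⁻⁶ mol.
Photon energy at 340 nm: hc/λ = (6.626×10⁻³⁴)(2.998×10⁸)/(340×10⁻⁹) = 5.843×10⁻¹⁹ J.
Energy delivered: (8.75 mW)(447.6 s) = 3.917 J.
Photons incident: 3.917 / 5.843×10⁻¹⁹ = 6.704×10¹⁸, i.e. 6.704×10¹⁸/6.022×10²³ = 1.113×10⁻⁵ mol.
Photons absorbed: 0.263 × 1.113×10⁻⁵ = 2.927×10⁻⁶ mol.
Φ = 1.232×10⁻⁶ mol / 2.927×10⁻⁶ mol photons = 0.42.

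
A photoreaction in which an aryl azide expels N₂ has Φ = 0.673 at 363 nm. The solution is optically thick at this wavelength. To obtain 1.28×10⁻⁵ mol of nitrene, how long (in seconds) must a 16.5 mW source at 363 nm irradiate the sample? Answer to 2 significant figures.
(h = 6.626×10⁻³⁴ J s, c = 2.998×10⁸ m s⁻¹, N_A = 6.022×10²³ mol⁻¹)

t ≈ 380 s

Photons that must be absorbed: 1.28×10⁻⁵ / 0.673 = 1.902×10⁻⁵ mol.
Photon energy: hc/λ = 5.472×10⁻¹⁹ J; per mole, 3.295×10⁵ J mol⁻¹.
Energy required: 1.902×10⁻⁵ × 3.295×10⁵ = 6.267 J.
Time: 6.267 J / 0.0165 W = 380 s.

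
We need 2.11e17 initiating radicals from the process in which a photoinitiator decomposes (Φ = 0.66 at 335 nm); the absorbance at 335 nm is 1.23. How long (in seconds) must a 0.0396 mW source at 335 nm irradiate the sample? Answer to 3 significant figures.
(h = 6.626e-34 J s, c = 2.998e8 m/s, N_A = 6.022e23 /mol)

t ≈ 5090 s

Product: 2.11e17 / 6.022e23 = 3.504e-7 mol.
Photons that must be absorbed: 3.504e-7 / 0.66 = 5.309e-7 mol.
Fraction absorbed: 1 − 10^(−1.23) = 0.9411.
Incident photons needed: 5.309e-7 / 0.9411 = 5.641e-7 mol.
Photon energy: hc/λ = 5.930e-19 J; per mole, 3.571e5 J mol⁻¹.
Energy required: 5.641e-7 × 3.571e5 = 0.2014 J.
Time: 0.2014 J / 3.96e-05 W = 5090 s.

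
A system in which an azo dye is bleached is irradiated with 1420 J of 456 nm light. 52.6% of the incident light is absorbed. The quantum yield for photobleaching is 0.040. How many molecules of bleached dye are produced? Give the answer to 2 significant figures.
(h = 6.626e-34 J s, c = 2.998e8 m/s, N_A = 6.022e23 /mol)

6.9e19 molecules

Photon energy at 456 nm: hc/λ = (6.626e-34)(2.998e8)/(456e-9) = 4.356e-19 J.
Photons incident: 1420 / 4.356e-19 = 3.260e21, i.e. 3.260e21/6.022e23 = 0.005413 mol.
Photons absorbed: 0.526 × 0.005413 = 0.002847 mol.
Product: Φ × n_abs = 0.040 × 0.002847 = 1.139e-4 mol.
As a count: 1.139e-4 × 6.022e23 = 6.9e19.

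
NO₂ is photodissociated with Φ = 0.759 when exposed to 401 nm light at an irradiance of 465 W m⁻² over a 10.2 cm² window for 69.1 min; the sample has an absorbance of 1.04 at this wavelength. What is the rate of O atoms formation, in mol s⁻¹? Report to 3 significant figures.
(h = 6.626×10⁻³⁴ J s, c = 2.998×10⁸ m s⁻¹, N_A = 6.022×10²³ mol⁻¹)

Photon energy at 401 nm: hc/λ = (6.626×10⁻³⁴)(2.998×10⁸)/(401×10⁻⁹) = 4.954×10⁻¹⁹ J.
Energy delivered: (465 W m⁻²)(10.2×10⁻⁴ m²)(4146 s) = 1966 J.
Photons incident: 1966 / 4.954×10⁻¹⁹ = 3.969×10²¹, i.e. 3.969×10²¹/6.022×10²³ = 0.006591 mol.
Fraction absorbed: 1 − 10^(−1.04) = 0.9088.
Photons absorbed: 0.9088 × 0.006591 = 0.005990 mol.
Product formed: 0.759 × 0.005990 = 0.004546 mol.
Rate: 0.004546 / 4146 s = 1.10×10⁻⁶ mol s⁻¹.

1.10×10⁻⁶ mol s⁻¹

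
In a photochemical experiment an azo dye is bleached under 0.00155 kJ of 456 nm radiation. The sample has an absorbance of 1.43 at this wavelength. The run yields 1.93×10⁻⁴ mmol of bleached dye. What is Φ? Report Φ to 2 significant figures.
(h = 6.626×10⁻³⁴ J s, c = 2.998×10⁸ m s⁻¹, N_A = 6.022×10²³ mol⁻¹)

Product: 1.93×10⁻⁴ mmol = 1.93×10⁻⁷ mol.
Photon energy at 456 nm: hc/λ = (6.626×10⁻³⁴)(2.998×10⁸)/(456×10⁻⁹) = 4.356×10⁻¹⁹ J.
Incident energy: 0.00155 kJ = 1.55 J.
Photons incident: 1.55 / 4.356×10⁻¹⁹ = 3.558×10¹⁸, i.e. 3.558×10¹⁸/6.022×10²³ = 5.908×10⁻⁶ mol.
Fraction absorbed: 1 − 10^(−1.43) = 0.9628.
Photons absorbed: 0.9628 × 5.908×10⁻⁶ = 5.688×10⁻⁶ mol.
Φ = 1.93×10⁻⁷ mol / 5.688×10⁻⁶ mol photons = 0.034.

Φ = 0.034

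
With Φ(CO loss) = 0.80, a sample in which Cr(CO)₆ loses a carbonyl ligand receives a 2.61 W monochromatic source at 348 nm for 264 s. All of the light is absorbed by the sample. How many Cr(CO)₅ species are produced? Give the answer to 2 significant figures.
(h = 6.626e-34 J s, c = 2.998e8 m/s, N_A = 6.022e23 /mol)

Photon energy at 348 nm: hc/λ = (6.626e-34)(2.998e8)/(348e-9) = 5.708e-19 J.
Energy delivered: (2.61 W)(264 s) = 689.0 J.
Photons incident: 689.0 / 5.708e-19 = 1.207e21, i.e. 1.207e21/6.022e23 = 0.002004 mol.
Product: Φ × n_abs = 0.80 × 0.002004 = 0.001603 mol.
As a count: 0.001603 × 6.022e23 = 9.7e20.

9.7e20 species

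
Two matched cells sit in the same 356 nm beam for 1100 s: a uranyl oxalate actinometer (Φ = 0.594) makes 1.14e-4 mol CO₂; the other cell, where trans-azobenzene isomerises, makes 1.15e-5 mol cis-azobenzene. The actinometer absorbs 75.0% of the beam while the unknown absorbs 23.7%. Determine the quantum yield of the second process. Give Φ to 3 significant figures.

Φ = 0.190

Photons absorbed by the actinometer: 1.14e-4 / 0.594 = 1.919e-4 mol.
Incident flux: 1.919e-4 / 0.750 = 2.559e-4 einstein.
Absorbed by unknown: 0.237 × 2.559e-4 = 6.065e-5 mol.
Φ(unknown) = 1.15e-5 / 6.065e-5 = 0.190.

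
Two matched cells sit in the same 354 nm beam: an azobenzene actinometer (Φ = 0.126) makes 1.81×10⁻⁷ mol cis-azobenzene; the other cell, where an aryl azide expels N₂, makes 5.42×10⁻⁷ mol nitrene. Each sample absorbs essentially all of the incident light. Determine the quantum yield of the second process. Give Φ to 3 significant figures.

Photons absorbed by the actinometer: 1.81×10⁻⁷ / 0.126 = 1.437×10⁻⁶ mol.
Φ(unknown) = 5.42×10⁻⁷ / 1.437×10⁻⁶ = 0.377.

Φ = 0.377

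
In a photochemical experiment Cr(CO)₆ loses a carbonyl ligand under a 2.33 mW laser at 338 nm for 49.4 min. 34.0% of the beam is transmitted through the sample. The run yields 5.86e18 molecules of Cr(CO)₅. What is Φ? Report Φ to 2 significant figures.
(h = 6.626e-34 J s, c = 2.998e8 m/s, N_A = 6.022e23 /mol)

Product: 5.86e18 / 6.022e23 = 9.731e-6 mol.
Photon energy at 338 nm: hc/λ = (6.626e-34)(2.998e8)/(338e-9) = 5.877e-19 J.
Energy delivered: (2.33 mW)(2964 s) = 6.906 J.
Photons incident: 6.906 / 5.877e-19 = 1.175e19, i.e. 1.175e19/6.022e23 = 1.951e-5 mol.
Fraction absorbed: 1 − 34.0/100 = 0.6600.
Photons absorbed: 0.6600 × 1.951e-5 = 1.288e-5 mol.
Φ = 9.731e-6 mol / 1.288e-5 mol photons = 0.76.

Φ = 0.76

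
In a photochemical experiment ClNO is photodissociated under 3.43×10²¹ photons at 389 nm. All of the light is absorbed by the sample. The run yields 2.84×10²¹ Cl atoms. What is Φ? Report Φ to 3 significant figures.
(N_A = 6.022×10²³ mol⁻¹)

Φ = 0.828

Product: 2.84×10²¹ / 6.022×10²³ = 0.004716 mol.
Moles of photons: 3.43×10²¹ / 6.022×10²³ = 0.005696 mol.
Φ = 0.004716 mol / 0.005696 mol photons = 0.828.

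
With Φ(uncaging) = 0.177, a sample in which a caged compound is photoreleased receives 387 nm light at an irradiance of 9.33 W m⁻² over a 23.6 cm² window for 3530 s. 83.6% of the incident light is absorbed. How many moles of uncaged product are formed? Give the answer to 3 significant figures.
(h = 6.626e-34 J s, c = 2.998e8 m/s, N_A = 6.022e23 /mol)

3.72e-5 mol

Photon energy at 387 nm: hc/λ = (6.626e-34)(2.998e8)/(387e-9) = 5.133e-19 J.
Energy delivered: (9.33 W m⁻²)(23.6e-4 m²)(3530 s) = 77.73 J.
Photons incident: 77.73 / 5.133e-19 = 1.514e20, i.e. 1.514e20/6.022e23 = 2.514e-4 mol.
Photons absorbed: 0.836 × 2.514e-4 = 2.102e-4 mol.
Product: Φ × n_abs = 0.177 × 2.102e-4 = 3.721e-5 mol.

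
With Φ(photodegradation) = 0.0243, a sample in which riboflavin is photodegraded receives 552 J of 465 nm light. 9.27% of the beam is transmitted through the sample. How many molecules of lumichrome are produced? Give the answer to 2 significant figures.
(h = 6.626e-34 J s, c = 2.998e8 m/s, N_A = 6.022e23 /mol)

Photon energy at 465 nm: hc/λ = (6.626e-34)(2.998e8)/(465e-9) = 4.272e-19 J.
Photons incident: 552 / 4.272e-19 = 1.292e21, i.e. 1.292e21/6.022e23 = 0.002145 mol.
Fraction absorbed: 1 − 9.27/100 = 0.9073.
Photons absorbed: 0.9073 × 0.002145 = 0.001946 mol.
Product: Φ × n_abs = 0.0243 × 0.001946 = 4.729e-5 mol.
As a count: 4.729e-5 × 6.022e23 = 2.8e19.

2.8e19 molecules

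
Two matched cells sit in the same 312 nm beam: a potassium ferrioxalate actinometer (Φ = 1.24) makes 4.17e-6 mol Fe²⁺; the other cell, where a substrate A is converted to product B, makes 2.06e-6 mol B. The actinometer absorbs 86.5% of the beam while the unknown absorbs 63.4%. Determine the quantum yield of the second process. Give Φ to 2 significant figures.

Photons absorbed by the actinometer: 4.17e-6 / 1.24 = 3.363e-6 mol.
Incident flux: 3.363e-6 / 0.865 = 3.888e-6 einstein.
Absorbed by unknown: 0.634 × 3.888e-6 = 2.465e-6 mol.
Φ(unknown) = 2.06e-6 / 2.465e-6 = 0.84.

Φ = 0.84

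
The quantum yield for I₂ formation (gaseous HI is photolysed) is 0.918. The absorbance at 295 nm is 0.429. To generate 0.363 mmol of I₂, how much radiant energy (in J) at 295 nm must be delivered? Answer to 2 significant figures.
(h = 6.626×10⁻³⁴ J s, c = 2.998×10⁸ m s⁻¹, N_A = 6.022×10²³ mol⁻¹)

Product: 0.363 mmol = 3.63×10⁻⁴ mol.
Photons that must be absorbed: 3.63×10⁻⁴ / 0.918 = 3.954×10⁻⁴ mol.
Fraction absorbed: 1 − 10^(−0.429) = 0.6276.
Incident photons needed: 3.954×10⁻⁴ / 0.6276 = 6.300×10⁻⁴ mol.
Photon energy: hc/λ = 6.734×10⁻¹⁹ J; per mole, 4.055×10⁵ J mol⁻¹.
Energy required: 6.300×10⁻⁴ × 4.055×10⁵ = 260 J.

260 J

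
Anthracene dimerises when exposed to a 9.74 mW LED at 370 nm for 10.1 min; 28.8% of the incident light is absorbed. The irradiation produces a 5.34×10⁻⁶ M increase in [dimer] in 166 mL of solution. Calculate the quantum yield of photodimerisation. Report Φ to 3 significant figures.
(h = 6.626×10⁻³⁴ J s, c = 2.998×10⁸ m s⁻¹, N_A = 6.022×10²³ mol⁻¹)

Φ = 0.169

Product: (5.34×10⁻⁶ M)(0.166 L) = 8.864×10⁻⁷ mol.
Photon energy at 370 nm: hc/λ = (6.626×10⁻³⁴)(2.998×10⁸)/(370×10⁻⁹) = 5.369×10⁻¹⁹ J.
Energy delivered: (9.74 mW)(606 s) = 5.902 J.
Photons incident: 5.902 / 5.369×10⁻¹⁹ = 1.099×10¹⁹, i.e. 1.099×10¹⁹/6.022×10²³ = 1.825×10⁻⁵ mol.
Photons absorbed: 0.288 × 1.825×10⁻⁵ = 5.256×10⁻⁶ mol.
Φ = 8.864×10⁻⁷ mol / 5.256×10⁻⁶ mol photons = 0.169.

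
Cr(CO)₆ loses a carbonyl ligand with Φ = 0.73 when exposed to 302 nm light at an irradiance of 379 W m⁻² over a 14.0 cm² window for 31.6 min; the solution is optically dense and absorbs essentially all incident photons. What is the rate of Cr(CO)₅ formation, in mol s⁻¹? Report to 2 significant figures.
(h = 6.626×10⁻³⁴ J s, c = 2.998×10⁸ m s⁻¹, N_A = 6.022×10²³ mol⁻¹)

9.8×10⁻⁷ mol s⁻¹

Photon energy at 302 nm: hc/λ = (6.626×10⁻³⁴)(2.998×10⁸)/(302×10⁻⁹) = 6.578×10⁻¹⁹ J.
Energy delivered: (379 W m⁻²)(14.0×10⁻⁴ m²)(1896 s) = 1006 J.
Photons incident: 1006 / 6.578×10⁻¹⁹ = 1.529×10²¹, i.e. 1.529×10²¹/6.022×10²³ = 0.002539 mol.
Product formed: 0.73 × 0.002539 = 0.001853 mol.
Rate: 0.001853 / 1896 s = 9.8×10⁻⁷ mol s⁻¹.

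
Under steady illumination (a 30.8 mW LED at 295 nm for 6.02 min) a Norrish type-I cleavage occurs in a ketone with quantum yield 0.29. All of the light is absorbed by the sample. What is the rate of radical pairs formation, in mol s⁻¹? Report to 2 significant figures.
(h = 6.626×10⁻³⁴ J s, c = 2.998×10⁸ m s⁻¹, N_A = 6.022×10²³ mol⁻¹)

2.2×10⁻⁸ mol s⁻¹

Photon energy at 295 nm: hc/λ = (6.626×10⁻³⁴)(2.998×10⁸)/(295×10⁻⁹) = 6.734×10⁻¹⁹ J.
Energy delivered: (30.8 mW)(361.2 s) = 11.12 J.
Photons incident: 11.12 / 6.734×10⁻¹⁹ = 1.651×10¹⁹, i.e. 1.651×10¹⁹/6.022×10²³ = 2.742×10⁻⁵ mol.
Product formed: 0.29 × 2.742×10⁻⁵ = 7.952×10⁻⁶ mol.
Rate: 7.952×10⁻⁶ / 361.2 s = 2.2×10⁻⁸ mol s⁻¹.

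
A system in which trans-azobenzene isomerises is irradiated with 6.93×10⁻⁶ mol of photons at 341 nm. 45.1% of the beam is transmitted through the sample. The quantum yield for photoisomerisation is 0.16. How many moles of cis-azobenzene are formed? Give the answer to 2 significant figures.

6.1×10⁻⁷ mol

Fraction absorbed: 1 − 45.1/100 = 0.5490.
Photons absorbed: 0.5490 × 6.93×10⁻⁶ = 3.805×10⁻⁶ mol.
Product: Φ × n_abs = 0.16 × 3.805×10⁻⁶ = 6.088×10⁻⁷ mol.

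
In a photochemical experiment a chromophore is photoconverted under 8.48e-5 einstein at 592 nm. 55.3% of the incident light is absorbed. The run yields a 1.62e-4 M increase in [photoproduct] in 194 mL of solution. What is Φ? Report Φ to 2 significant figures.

Product: (1.62e-4 M)(0.194 L) = 3.143e-5 mol.
Photons absorbed: 0.553 × 8.48e-5 = 4.689e-5 mol.
Φ = 3.143e-5 mol / 4.689e-5 mol photons = 0.67.

Φ = 0.67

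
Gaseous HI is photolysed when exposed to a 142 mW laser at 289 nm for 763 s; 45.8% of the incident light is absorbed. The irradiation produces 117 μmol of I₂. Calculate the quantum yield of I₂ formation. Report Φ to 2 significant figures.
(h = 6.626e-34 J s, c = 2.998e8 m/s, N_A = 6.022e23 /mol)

Φ = 0.98

Product: 117 μmol = 1.17e-4 mol.
Photon energy at 289 nm: hc/λ = (6.626e-34)(2.998e8)/(289e-9) = 6.874e-19 J.
Energy delivered: (142 mW)(763 s) = 108.3 J.
Photons incident: 108.3 / 6.874e-19 = 1.576e20, i.e. 1.576e20/6.022e23 = 2.617e-4 mol.
Photons absorbed: 0.458 × 2.617e-4 = 1.199e-4 mol.
Φ = 1.17e-4 mol / 1.199e-4 mol photons = 0.98.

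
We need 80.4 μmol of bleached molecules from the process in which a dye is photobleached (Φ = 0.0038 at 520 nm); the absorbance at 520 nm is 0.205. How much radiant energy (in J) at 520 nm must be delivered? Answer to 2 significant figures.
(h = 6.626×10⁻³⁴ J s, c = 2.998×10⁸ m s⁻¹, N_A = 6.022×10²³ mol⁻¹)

Product: 80.4 μmol = 8.04×10⁻⁵ mol.
Photons that must be absorbed: 8.04×10⁻⁵ / 0.0038 = 0.02116 mol.
Fraction absorbed: 1 − 10^(−0.205) = 0.3763.
Incident photons needed: 0.02116 / 0.3763 = 0.05623 mol.
Photon energy: hc/λ = 3.820×10⁻¹⁹ J; per mole, 2.300×10⁵ J mol⁻¹.
Energy required: 0.05623 × 2.300×10⁵ = 1.3×10⁴ J.

1.3×10⁴ J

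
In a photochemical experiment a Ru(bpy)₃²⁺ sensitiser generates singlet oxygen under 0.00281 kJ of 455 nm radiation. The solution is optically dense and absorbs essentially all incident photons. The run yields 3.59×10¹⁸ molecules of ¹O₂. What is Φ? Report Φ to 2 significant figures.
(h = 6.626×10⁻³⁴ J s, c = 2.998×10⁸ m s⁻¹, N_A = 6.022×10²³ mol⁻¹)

Φ = 0.56

Product: 3.59×10¹⁸ / 6.022×10²³ = 5.961×10⁻⁶ mol.
Photon energy at 455 nm: hc/λ = (6.626×10⁻³⁴)(2.998×10⁸)/(455×10⁻⁹) = 4.366×10⁻¹⁹ J.
Incident energy: 0.00281 kJ = 2.81 J.
Photons incident: 2.81 / 4.366×10⁻¹⁹ = 6.436×10¹⁸, i.e. 6.436×10¹⁸/6.022×10²³ = 1.069×10⁻⁵ mol.
Φ = 5.961×10⁻⁶ mol / 1.069×10⁻⁵ mol photons = 0.56.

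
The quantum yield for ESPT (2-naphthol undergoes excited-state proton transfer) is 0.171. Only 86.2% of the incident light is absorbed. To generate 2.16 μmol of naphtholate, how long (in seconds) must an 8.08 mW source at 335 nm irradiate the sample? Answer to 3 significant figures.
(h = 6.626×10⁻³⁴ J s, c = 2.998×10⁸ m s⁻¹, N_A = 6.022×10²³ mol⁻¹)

Product: 2.16 μmol = 2.16×10⁻⁶ mol.
Photons that must be absorbed: 2.16×10⁻⁶ / 0.171 = 1.263×10⁻⁵ mol.
Incident photons needed: 1.263×10⁻⁵ / 0.862 = 1.465×10⁻⁵ mol.
Photon energy: hc/λ = 5.930×10⁻¹⁹ J; per mole, 3.571×10⁵ J mol⁻¹.
Energy required: 1.465×10⁻⁵ × 3.571×10⁵ = 5.232 J.
Time: 5.232 J / 0.00808 W = 648 s.

t ≈ 648 s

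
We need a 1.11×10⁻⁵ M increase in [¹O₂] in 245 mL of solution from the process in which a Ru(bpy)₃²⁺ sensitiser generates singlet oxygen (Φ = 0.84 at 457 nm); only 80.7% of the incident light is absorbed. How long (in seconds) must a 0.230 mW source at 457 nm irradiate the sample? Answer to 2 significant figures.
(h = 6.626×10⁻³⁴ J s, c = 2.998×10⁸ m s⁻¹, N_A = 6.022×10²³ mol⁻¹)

t ≈ 4600 s

Product: (1.11×10⁻⁵ M)(0.245 L) = 2.720×10⁻⁶ mol.
Photons that must be absorbed: 2.720×10⁻⁶ / 0.84 = 3.238×10⁻⁶ mol.
Incident photons needed: 3.238×10⁻⁶ / 0.807 = 4.012×10⁻⁶ mol.
Photon energy: hc/λ = 4.347×10⁻¹⁹ J; per mole, 2.618×10⁵ J mol⁻¹.
Energy required: 4.012×10⁻⁶ × 2.618×10⁵ = 1.050 J.
Time: 1.050 J / 0.00023 W = 4600 s.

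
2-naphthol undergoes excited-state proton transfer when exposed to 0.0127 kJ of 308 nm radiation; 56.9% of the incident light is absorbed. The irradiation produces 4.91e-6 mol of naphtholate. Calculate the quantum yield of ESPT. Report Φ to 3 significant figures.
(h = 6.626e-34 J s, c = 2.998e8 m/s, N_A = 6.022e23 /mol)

Φ = 0.264

Photon energy at 308 nm: hc/λ = (6.626e-34)(2.998e8)/(308e-9) = 6.450e-19 J.
Incident energy: 0.0127 kJ = 12.7 J.
Photons incident: 12.7 / 6.450e-19 = 1.969e19, i.e. 1.969e19/6.022e23 = 3.270e-5 mol.
Photons absorbed: 0.569 × 3.270e-5 = 1.861e-5 mol.
Φ = 4.91e-6 mol / 1.861e-5 mol photons = 0.264.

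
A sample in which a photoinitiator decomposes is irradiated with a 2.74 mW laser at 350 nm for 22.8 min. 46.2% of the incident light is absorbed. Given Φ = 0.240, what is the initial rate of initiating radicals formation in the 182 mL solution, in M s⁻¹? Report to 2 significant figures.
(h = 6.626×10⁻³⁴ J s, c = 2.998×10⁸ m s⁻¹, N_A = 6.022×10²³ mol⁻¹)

4.9×10⁻⁹ M s⁻¹

Photon energy at 350 nm: hc/λ = (6.626×10⁻³⁴)(2.998×10⁸)/(350×10⁻⁹) = 5.676×10⁻¹⁹ J.
Energy delivered: (2.74 mW)(1368 s) = 3.748 J.
Photons incident: 3.748 / 5.676×10⁻¹⁹ = 6.603×10¹⁸, i.e. 6.603×10¹⁸/6.022×10²³ = 1.096×10⁻⁵ mol.
Photons absorbed: 0.462 × 1.096×10⁻⁵ = 5.064×10⁻⁶ mol.
Product formed: 0.240 × 5.064×10⁻⁶ = 1.215×10⁻⁶ mol.
Rate: 1.215×10⁻⁶ mol / (1368 s × 0.182 L) = 4.9×10⁻⁹ M s⁻¹.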